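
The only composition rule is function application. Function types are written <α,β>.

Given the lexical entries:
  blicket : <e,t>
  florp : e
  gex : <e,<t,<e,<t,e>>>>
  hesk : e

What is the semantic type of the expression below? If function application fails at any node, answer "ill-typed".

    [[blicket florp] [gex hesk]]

<e,<t,e>>

[blicket florp]: <e,t> applied to e yields t.
[gex hesk]: <e,<t,<e,<t,e>>>> applied to e yields <t,<e,<t,e>>>.
[[blicket florp] [gex hesk]]: <t,<e,<t,e>>> applied to t yields <e,<t,e>>.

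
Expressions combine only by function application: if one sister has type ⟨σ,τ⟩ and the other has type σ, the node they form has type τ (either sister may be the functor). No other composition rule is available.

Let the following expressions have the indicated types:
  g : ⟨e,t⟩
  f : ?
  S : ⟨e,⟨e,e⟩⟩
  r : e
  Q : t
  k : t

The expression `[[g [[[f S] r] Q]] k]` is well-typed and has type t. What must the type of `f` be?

⟨⟨e,⟨e,e⟩⟩,⟨e,⟨t,⟨⟨e,t⟩,⟨t,t⟩⟩⟩⟩⟩

At [[g [[[f S] r] Q]] k] (required: t): k is t, which is not a function with range t; hence [g [[[f S] r] Q]] is the functor — type ⟨t,t⟩.
At [g [[[f S] r] Q]] (required: ⟨t,t⟩): g is ⟨e,t⟩, which is not a function with range ⟨t,t⟩; hence [[[f S] r] Q] is the functor — type ⟨⟨e,t⟩,⟨t,t⟩⟩.
At [[[f S] r] Q] (required: ⟨⟨e,t⟩,⟨t,t⟩⟩): Q is t, which is not a function with range ⟨⟨e,t⟩,⟨t,t⟩⟩; hence [[f S] r] is the functor — type ⟨t,⟨⟨e,t⟩,⟨t,t⟩⟩⟩.
At [[f S] r] (required: ⟨t,⟨⟨e,t⟩,⟨t,t⟩⟩⟩): r is e, which is not a function with range ⟨t,⟨⟨e,t⟩,⟨t,t⟩⟩⟩; hence [f S] is the functor — type ⟨e,⟨t,⟨⟨e,t⟩,⟨t,t⟩⟩⟩⟩.
At [f S] (required: ⟨e,⟨t,⟨⟨e,t⟩,⟨t,t⟩⟩⟩⟩): S is ⟨e,⟨e,e⟩⟩, which is not a function with range ⟨e,⟨t,⟨⟨e,t⟩,⟨t,t⟩⟩⟩⟩; hence f is the functor — type ⟨⟨e,⟨e,e⟩⟩,⟨e,⟨t,⟨⟨e,t⟩,⟨t,t⟩⟩⟩⟩⟩.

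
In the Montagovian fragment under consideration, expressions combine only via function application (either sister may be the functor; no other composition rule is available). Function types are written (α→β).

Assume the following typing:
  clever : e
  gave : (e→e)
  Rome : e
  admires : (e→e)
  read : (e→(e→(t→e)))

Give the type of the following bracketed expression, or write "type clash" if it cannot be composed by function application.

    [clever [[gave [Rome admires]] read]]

[Rome admires]: functor admires : (e→e), argument Rome : e; result e.
[gave [Rome admires]]: functor gave : (e→e), argument [Rome admires] : e; result e.
[[gave [Rome admires]] read]: functor read : (e→(e→(t→e))), argument [gave [Rome admires]] : e; result (e→(t→e)).
[clever [[gave [Rome admires]] read]]: functor [[gave [Rome admires]] read] : (e→(t→e)), argument clever : e; result (t→e).

(t→e)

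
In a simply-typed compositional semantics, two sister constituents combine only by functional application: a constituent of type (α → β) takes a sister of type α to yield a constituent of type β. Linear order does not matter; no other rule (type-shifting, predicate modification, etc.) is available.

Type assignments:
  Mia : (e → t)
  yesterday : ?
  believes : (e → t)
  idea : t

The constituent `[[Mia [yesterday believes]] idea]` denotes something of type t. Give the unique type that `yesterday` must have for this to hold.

At [[Mia [yesterday believes]] idea] (required: t): idea is t, which is not a function with range t; hence [Mia [yesterday believes]] is the functor — type (t → t).
At [Mia [yesterday believes]] (required: (t → t)): Mia is (e → t), which is not a function with range (t → t); hence [yesterday believes] is the functor — type ((e → t) → (t → t)).
At [yesterday believes] (required: ((e → t) → (t → t))): believes is (e → t), which is not a function with range ((e → t) → (t → t)); hence yesterday is the functor — type ((e → t) → ((e → t) → (t → t))).

((e → t) → ((e → t) → (t → t)))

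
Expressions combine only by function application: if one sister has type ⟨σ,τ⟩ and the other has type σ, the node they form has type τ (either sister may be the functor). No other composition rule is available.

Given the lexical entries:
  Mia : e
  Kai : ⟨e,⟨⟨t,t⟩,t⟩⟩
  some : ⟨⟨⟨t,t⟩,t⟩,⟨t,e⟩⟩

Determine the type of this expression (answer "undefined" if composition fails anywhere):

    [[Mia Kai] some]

⟨t,e⟩

[Mia Kai]: ⟨e,⟨⟨t,t⟩,t⟩⟩ applied to e yields ⟨⟨t,t⟩,t⟩.
[[Mia Kai] some]: ⟨⟨⟨t,t⟩,t⟩,⟨t,e⟩⟩ applied to ⟨⟨t,t⟩,t⟩ yields ⟨t,e⟩.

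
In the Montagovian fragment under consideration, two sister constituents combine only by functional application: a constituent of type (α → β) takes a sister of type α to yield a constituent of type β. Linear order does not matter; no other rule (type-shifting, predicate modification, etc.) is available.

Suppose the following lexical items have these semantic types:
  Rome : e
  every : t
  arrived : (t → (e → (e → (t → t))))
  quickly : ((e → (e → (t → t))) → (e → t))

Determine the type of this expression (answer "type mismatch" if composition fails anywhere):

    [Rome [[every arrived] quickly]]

t

[every arrived]: (t → (e → (e → (t → t)))) applied to t yields (e → (e → (t → t))).
[[every arrived] quickly]: ((e → (e → (t → t))) → (e → t)) applied to (e → (e → (t → t))) yields (e → t).
[Rome [[every arrived] quickly]]: (e → t) applied to e yields t.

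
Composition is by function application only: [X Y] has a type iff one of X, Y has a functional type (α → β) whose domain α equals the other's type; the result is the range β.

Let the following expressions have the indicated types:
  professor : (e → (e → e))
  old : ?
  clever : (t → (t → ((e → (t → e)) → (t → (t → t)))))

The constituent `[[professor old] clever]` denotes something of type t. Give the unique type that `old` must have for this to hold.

For [[professor old] clever] to have type t with clever of type (t → (t → ((e → (t → e)) → (t → (t → t))))), [professor old] must be the function: [professor old] : ((t → (t → ((e → (t → e)) → (t → (t → t))))) → t).
For [professor old] to have type ((t → (t → ((e → (t → e)) → (t → (t → t))))) → t) with professor of type (e → (e → e)), old must be the function: old : ((e → (e → e)) → ((t → (t → ((e → (t → e)) → (t → (t → t))))) → t)).

((e → (e → e)) → ((t → (t → ((e → (t → e)) → (t → (t → t))))) → t))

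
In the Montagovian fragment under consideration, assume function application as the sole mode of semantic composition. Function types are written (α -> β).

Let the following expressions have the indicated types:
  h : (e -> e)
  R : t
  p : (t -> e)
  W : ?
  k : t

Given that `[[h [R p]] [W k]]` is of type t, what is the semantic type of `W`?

At [[h [R p]] [W k]] (required: t): [h [R p]] is e, which is not a function with range t; hence [W k] is the functor — type (e -> t).
At [W k] (required: (e -> t)): k is t, which is not a function with range (e -> t); hence W is the functor — type (t -> (e -> t)).

(t -> (e -> t))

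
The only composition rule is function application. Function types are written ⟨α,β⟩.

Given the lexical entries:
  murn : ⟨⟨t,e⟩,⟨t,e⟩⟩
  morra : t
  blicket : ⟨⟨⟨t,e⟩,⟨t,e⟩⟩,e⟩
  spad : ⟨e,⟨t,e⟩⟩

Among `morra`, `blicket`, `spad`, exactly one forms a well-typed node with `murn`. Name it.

blicket

morra : t — no; murn wants ⟨t,e⟩, and morra wants nothing (atomic).
blicket — combines: blicket : ⟨⟨⟨t,e⟩,⟨t,e⟩⟩,e⟩ takes murn : ⟨⟨t,e⟩,⟨t,e⟩⟩ as argument, giving e.
spad : ⟨e,⟨t,e⟩⟩ — no; murn wants ⟨t,e⟩, and spad wants e.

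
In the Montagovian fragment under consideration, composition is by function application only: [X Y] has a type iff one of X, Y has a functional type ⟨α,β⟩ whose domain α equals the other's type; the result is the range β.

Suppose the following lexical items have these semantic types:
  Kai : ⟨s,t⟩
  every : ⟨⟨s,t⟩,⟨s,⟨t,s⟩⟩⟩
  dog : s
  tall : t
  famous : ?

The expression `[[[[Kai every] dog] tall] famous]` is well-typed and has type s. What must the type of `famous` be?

[[[[Kai every] dog] tall] famous] must have type s. The sister [[[Kai every] dog] tall] has type s; that is not a function onto s, so famous must be the functor, of type ⟨s,s⟩.

⟨s,s⟩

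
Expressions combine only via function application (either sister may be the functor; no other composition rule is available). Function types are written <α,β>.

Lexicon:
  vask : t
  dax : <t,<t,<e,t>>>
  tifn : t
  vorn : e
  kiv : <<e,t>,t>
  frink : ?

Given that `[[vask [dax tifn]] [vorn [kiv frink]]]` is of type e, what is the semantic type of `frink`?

At [[vask [dax tifn]] [vorn [kiv frink]]] (required: e): [vask [dax tifn]] is <e,t>, which is not a function with range e; hence [vorn [kiv frink]] is the functor — type <<e,t>,e>.
At [vorn [kiv frink]] (required: <<e,t>,e>): vorn is e, which is not a function with range <<e,t>,e>; hence [kiv frink] is the functor — type <e,<<e,t>,e>>.
At [kiv frink] (required: <e,<<e,t>,e>>): kiv is <<e,t>,t>, which is not a function with range <e,<<e,t>,e>>; hence frink is the functor — type <<<e,t>,t>,<e,<<e,t>,e>>>.

<<<e,t>,t>,<e,<<e,t>,e>>>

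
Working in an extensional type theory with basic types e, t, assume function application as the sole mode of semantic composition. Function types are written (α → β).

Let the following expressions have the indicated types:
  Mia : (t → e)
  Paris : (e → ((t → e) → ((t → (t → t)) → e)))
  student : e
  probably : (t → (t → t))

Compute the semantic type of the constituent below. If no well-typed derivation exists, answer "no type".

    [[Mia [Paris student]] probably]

[Paris student] — Paris of type (e → ((t → e) → ((t → (t → t)) → e))) combines with student of type e: type ((t → e) → ((t → (t → t)) → e)).
[Mia [Paris student]] — [Paris student] of type ((t → e) → ((t → (t → t)) → e)) combines with Mia of type (t → e): type ((t → (t → t)) → e).
[[Mia [Paris student]] probably] — [Mia [Paris student]] of type ((t → (t → t)) → e) combines with probably of type (t → (t → t)): type e.

e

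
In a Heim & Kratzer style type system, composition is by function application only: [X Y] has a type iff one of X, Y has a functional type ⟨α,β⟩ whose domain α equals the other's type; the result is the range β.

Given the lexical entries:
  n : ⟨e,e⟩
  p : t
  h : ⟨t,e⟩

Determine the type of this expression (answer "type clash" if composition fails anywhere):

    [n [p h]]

e

[p h] — h of type ⟨t,e⟩ combines with p of type t: type e.
[n [p h]] — n of type ⟨e,e⟩ combines with [p h] of type e: type e.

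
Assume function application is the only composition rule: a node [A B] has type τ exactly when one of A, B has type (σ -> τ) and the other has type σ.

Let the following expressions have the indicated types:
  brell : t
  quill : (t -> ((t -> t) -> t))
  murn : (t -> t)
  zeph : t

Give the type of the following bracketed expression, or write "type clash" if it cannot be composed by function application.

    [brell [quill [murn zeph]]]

type clash

[murn zeph]: murn is (t -> t), zeph is t; result t.
[quill [murn zeph]]: quill is (t -> ((t -> t) -> t)), [murn zeph] is t; result ((t -> t) -> t).
[brell [quill [murn zeph]]]: t with ((t -> t) -> t) — neither is a function whose domain matches the other; composition fails here.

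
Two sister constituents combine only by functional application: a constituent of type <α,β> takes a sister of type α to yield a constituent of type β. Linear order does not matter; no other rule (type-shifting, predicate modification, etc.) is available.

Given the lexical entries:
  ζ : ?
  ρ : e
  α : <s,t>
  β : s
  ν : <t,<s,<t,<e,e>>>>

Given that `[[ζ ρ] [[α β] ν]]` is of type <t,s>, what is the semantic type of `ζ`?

[[ζ ρ] [[α β] ν]] must have type <t,s>. The sister [[α β] ν] has type <s,<t,<e,e>>>; that is not a function onto <t,s>, so [ζ ρ] must be the functor, of type <<s,<t,<e,e>>>,<t,s>>.
[ζ ρ] must have type <<s,<t,<e,e>>>,<t,s>>. The sister ρ has type e; that is not a function onto <<s,<t,<e,e>>>,<t,s>>, so ζ must be the functor, of type <e,<<s,<t,<e,e>>>,<t,s>>>.

<e,<<s,<t,<e,e>>>,<t,s>>>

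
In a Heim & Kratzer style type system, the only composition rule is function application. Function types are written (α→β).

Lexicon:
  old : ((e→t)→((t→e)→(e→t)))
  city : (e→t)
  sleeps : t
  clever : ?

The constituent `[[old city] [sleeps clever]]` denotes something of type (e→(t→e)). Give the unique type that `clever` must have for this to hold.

[[old city] [sleeps clever]] must have type (e→(t→e)). The sister [old city] has type ((t→e)→(e→t)); that is not a function onto (e→(t→e)), so [sleeps clever] must be the functor, of type (((t→e)→(e→t))→(e→(t→e))).
[sleeps clever] must have type (((t→e)→(e→t))→(e→(t→e))). The sister sleeps has type t; that is not a function onto (((t→e)→(e→t))→(e→(t→e))), so clever must be the functor, of type (t→(((t→e)→(e→t))→(e→(t→e)))).

(t→(((t→e)→(e→t))→(e→(t→e))))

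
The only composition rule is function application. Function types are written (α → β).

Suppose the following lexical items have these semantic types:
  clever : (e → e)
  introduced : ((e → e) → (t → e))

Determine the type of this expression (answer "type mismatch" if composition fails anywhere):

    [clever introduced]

[clever introduced]: ((e → e) → (t → e)) applied to (e → e) yields (t → e).

(t → e)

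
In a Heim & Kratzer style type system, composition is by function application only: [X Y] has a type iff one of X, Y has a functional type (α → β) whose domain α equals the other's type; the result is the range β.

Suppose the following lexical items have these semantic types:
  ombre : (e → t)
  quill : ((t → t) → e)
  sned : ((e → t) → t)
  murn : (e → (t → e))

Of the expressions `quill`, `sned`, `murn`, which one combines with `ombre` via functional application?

quill : ((t → t) → e) — no; ombre wants e, and quill wants (t → t).
sned — combines: sned : ((e → t) → t) takes ombre : (e → t) as argument, giving t.
murn : (e → (t → e)) — no; ombre wants e, and murn wants e.

sned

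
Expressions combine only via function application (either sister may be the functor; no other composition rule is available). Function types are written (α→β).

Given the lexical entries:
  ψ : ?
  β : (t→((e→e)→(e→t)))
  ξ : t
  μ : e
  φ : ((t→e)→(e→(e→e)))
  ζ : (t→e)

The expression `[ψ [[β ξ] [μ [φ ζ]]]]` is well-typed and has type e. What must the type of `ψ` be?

For [ψ [[β ξ] [μ [φ ζ]]]] to have type e with [[β ξ] [μ [φ ζ]]] of type (e→t), ψ must be the function: ψ : ((e→t)→e).

((e→t)→e)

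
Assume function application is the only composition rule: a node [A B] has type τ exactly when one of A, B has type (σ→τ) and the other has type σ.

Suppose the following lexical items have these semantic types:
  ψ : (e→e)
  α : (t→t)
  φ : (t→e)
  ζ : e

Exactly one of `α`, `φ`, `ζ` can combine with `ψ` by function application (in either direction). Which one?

α : (t→t) — no; ψ wants e, and α wants t.
φ : (t→e) — no; ψ wants e, and φ wants t.
ζ — combines: ψ : (e→e) takes ζ : e as argument, giving e.

ζ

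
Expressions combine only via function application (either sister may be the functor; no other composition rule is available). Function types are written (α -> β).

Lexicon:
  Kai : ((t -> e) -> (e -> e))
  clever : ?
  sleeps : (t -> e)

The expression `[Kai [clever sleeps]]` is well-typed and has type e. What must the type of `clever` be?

[Kai [clever sleeps]] must have type e. The sister Kai has type ((t -> e) -> (e -> e)); that is not a function onto e, so [clever sleeps] must be the functor, of type (((t -> e) -> (e -> e)) -> e).
[clever sleeps] must have type (((t -> e) -> (e -> e)) -> e). The sister sleeps has type (t -> e); that is not a function onto (((t -> e) -> (e -> e)) -> e), so clever must be the functor, of type ((t -> e) -> (((t -> e) -> (e -> e)) -> e)).

((t -> e) -> (((t -> e) -> (e -> e)) -> e))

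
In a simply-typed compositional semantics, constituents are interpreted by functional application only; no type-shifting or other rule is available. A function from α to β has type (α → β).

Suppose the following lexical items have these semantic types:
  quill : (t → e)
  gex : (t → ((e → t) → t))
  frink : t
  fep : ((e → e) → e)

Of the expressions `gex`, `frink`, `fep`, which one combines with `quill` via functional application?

gex : (t → ((e → t) → t)) — neither side's domain matches the other.
frink — combines: quill : (t → e) takes frink : t as argument, giving e.
fep : ((e → e) → e) — neither side's domain matches the other.

frink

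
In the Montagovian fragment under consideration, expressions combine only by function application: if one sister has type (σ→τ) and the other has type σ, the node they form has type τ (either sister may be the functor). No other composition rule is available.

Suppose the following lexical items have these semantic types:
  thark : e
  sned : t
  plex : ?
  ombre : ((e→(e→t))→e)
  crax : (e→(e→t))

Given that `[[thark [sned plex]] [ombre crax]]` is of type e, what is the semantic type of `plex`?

At [[thark [sned plex]] [ombre crax]] (required: e): [ombre crax] is e, which is not a function with range e; hence [thark [sned plex]] is the functor — type (e→e).
At [thark [sned plex]] (required: (e→e)): thark is e, which is not a function with range (e→e); hence [sned plex] is the functor — type (e→(e→e)).
At [sned plex] (required: (e→(e→e))): sned is t, which is not a function with range (e→(e→e)); hence plex is the functor — type (t→(e→(e→e))).

(t→(e→(e→e)))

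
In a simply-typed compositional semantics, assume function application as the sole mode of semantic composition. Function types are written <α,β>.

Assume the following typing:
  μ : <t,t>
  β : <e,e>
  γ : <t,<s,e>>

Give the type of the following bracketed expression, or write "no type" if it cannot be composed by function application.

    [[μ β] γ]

no type

At [μ β]: neither <t,t> nor <e,e> can take the other as argument; the node is ill-typed.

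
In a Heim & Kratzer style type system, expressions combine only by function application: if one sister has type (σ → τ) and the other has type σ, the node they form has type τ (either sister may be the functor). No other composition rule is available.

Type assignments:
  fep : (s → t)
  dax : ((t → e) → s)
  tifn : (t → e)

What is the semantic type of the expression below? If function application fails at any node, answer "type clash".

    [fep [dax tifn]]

[dax tifn]: ((t → e) → s) applied to (t → e) yields s.
[fep [dax tifn]]: (s → t) applied to s yields t.

t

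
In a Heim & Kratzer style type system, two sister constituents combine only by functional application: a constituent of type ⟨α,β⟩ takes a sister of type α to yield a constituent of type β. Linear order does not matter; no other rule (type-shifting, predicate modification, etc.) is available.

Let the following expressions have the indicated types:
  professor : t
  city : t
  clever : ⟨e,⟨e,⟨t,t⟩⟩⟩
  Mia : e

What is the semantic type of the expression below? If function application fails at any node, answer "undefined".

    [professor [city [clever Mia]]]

[clever Mia] — clever of type ⟨e,⟨e,⟨t,t⟩⟩⟩ combines with Mia of type e: type ⟨e,⟨t,t⟩⟩.
[city [clever Mia]]: t and ⟨e,⟨t,t⟩⟩ cannot combine by function application — type clash.

undefined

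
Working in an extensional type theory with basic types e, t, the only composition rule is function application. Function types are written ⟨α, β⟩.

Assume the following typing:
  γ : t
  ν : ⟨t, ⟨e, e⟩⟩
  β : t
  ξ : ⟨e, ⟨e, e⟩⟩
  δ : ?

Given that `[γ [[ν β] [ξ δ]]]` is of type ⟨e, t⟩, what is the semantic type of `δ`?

[γ [[ν β] [ξ δ]]] is required to be ⟨e, t⟩. γ : t cannot yield ⟨e, t⟩ as functor, so [[ν β] [ξ δ]] : ⟨t, ⟨e, t⟩⟩.
[[ν β] [ξ δ]] is required to be ⟨t, ⟨e, t⟩⟩. [ν β] : ⟨e, e⟩ cannot yield ⟨t, ⟨e, t⟩⟩ as functor, so [ξ δ] : ⟨⟨e, e⟩, ⟨t, ⟨e, t⟩⟩⟩.
[ξ δ] is required to be ⟨⟨e, e⟩, ⟨t, ⟨e, t⟩⟩⟩. ξ : ⟨e, ⟨e, e⟩⟩ cannot yield ⟨⟨e, e⟩, ⟨t, ⟨e, t⟩⟩⟩ as functor, so δ : ⟨⟨e, ⟨e, e⟩⟩, ⟨⟨e, e⟩, ⟨t, ⟨e, t⟩⟩⟩⟩.

⟨⟨e, ⟨e, e⟩⟩, ⟨⟨e, e⟩, ⟨t, ⟨e, t⟩⟩⟩⟩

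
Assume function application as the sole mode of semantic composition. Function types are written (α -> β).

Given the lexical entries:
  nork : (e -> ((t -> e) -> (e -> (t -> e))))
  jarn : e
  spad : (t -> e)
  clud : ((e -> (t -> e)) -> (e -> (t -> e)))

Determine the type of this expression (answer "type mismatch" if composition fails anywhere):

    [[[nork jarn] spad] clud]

[nork jarn]: (e -> ((t -> e) -> (e -> (t -> e)))) applied to e yields ((t -> e) -> (e -> (t -> e))).
[[nork jarn] spad]: ((t -> e) -> (e -> (t -> e))) applied to (t -> e) yields (e -> (t -> e)).
[[[nork jarn] spad] clud]: ((e -> (t -> e)) -> (e -> (t -> e))) applied to (e -> (t -> e)) yields (e -> (t -> e)).

(e -> (t -> e))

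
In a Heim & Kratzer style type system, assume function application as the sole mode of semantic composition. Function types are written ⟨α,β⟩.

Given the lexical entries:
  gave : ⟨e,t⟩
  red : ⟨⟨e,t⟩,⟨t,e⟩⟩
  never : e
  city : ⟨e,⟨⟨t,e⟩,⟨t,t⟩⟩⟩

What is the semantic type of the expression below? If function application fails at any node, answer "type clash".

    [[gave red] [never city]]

[gave red]: functor red : ⟨⟨e,t⟩,⟨t,e⟩⟩, argument gave : ⟨e,t⟩; result ⟨t,e⟩.
[never city]: functor city : ⟨e,⟨⟨t,e⟩,⟨t,t⟩⟩⟩, argument never : e; result ⟨⟨t,e⟩,⟨t,t⟩⟩.
[[gave red] [never city]]: functor [never city] : ⟨⟨t,e⟩,⟨t,t⟩⟩, argument [gave red] : ⟨t,e⟩; result ⟨t,t⟩.

⟨t,t⟩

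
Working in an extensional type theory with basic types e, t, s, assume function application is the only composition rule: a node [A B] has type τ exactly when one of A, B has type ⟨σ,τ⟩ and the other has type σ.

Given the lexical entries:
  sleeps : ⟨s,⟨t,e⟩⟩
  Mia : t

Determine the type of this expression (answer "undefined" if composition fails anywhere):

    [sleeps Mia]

undefined

[sleeps Mia]: ⟨s,⟨t,e⟩⟩ and t cannot combine by function application — type clash.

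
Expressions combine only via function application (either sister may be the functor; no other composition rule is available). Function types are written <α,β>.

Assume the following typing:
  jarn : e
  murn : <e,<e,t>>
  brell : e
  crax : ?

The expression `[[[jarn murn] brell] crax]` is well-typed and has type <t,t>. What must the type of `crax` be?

[[[jarn murn] brell] crax] is required to be <t,t>. [[jarn murn] brell] : t cannot yield <t,t> as functor, so crax : <t,<t,t>>.

<t,<t,t>>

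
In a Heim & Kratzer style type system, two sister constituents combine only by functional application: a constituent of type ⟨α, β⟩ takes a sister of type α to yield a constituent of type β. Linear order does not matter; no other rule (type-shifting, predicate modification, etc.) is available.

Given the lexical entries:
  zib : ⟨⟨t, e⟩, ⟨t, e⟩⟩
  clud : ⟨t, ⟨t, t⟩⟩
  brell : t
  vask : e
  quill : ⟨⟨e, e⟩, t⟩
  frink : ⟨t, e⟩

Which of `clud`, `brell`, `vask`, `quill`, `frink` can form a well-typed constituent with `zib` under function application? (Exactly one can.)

frink

clud : ⟨t, ⟨t, t⟩⟩ — does not combine with zib.
brell : t — does not combine with zib.
vask : e — does not combine with zib.
quill : ⟨⟨e, e⟩, t⟩ — does not combine with zib.
frink — combines: zib : ⟨⟨t, e⟩, ⟨t, e⟩⟩ takes frink : ⟨t, e⟩ as argument, giving ⟨t, e⟩.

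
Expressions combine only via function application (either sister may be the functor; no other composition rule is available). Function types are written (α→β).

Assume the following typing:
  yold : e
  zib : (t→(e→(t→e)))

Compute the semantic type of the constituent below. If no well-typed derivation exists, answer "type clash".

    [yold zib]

type clash

[yold zib]: e with (t→(e→(t→e))) — neither is a function whose domain matches the other; composition fails here.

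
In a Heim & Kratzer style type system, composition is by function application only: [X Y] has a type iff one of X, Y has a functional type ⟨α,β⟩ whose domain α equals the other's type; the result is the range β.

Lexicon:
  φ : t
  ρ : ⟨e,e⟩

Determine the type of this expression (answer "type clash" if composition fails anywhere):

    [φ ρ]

type clash

[φ ρ]: t and ⟨e,e⟩ cannot combine by function application — type clash.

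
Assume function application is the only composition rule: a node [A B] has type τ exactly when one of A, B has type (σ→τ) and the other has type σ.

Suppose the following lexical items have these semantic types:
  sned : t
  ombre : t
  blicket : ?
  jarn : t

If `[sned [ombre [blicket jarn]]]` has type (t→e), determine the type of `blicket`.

[sned [ombre [blicket jarn]]] is required to be (t→e). sned : t cannot yield (t→e) as functor, so [ombre [blicket jarn]] : (t→(t→e)).
[ombre [blicket jarn]] is required to be (t→(t→e)). ombre : t cannot yield (t→(t→e)) as functor, so [blicket jarn] : (t→(t→(t→e))).
[blicket jarn] is required to be (t→(t→(t→e))). jarn : t cannot yield (t→(t→(t→e))) as functor, so blicket : (t→(t→(t→(t→e)))).

(t→(t→(t→(t→e))))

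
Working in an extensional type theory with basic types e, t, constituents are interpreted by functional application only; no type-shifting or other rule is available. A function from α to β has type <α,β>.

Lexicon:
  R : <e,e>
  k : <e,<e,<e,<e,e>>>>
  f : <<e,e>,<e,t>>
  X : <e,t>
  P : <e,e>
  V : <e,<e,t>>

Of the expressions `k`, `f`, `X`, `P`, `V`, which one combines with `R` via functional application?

k : <e,<e,<e,<e,e>>>> — neither side's domain matches the other.
f — combines: f : <<e,e>,<e,t>> takes R : <e,e> as argument, giving <e,t>.
X : <e,t> — neither side's domain matches the other.
P : <e,e> — neither side's domain matches the other.
V : <e,<e,t>> — neither side's domain matches the other.

f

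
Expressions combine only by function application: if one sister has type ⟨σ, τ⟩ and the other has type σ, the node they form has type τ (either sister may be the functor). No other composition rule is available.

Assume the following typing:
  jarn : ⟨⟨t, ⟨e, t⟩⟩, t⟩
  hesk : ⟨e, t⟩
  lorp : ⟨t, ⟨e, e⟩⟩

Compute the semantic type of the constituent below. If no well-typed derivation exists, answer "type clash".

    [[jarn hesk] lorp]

type clash

[jarn hesk]: ⟨⟨t, ⟨e, t⟩⟩, t⟩ and ⟨e, t⟩ cannot combine by function application — type clash.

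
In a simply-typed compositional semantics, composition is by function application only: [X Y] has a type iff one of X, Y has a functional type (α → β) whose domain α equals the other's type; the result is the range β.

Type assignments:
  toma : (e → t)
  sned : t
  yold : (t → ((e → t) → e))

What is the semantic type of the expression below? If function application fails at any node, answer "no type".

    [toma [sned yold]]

At [sned yold], yold : (t → ((e → t) → e)) takes sned : t, giving ((e → t) → e).
At [toma [sned yold]], [sned yold] : ((e → t) → e) takes toma : (e → t), giving e.

e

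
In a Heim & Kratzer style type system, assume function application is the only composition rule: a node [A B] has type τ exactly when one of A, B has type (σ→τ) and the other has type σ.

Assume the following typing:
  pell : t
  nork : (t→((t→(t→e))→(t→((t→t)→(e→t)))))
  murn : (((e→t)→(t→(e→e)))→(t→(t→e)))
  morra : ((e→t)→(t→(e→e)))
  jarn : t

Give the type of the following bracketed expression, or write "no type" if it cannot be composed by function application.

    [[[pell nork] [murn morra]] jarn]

[pell nork] — nork of type (t→((t→(t→e))→(t→((t→t)→(e→t))))) combines with pell of type t: type ((t→(t→e))→(t→((t→t)→(e→t)))).
[murn morra] — murn of type (((e→t)→(t→(e→e)))→(t→(t→e))) combines with morra of type ((e→t)→(t→(e→e))): type (t→(t→e)).
[[pell nork] [murn morra]] — [pell nork] of type ((t→(t→e))→(t→((t→t)→(e→t)))) combines with [murn morra] of type (t→(t→e)): type (t→((t→t)→(e→t))).
[[[pell nork] [murn morra]] jarn] — [[pell nork] [murn morra]] of type (t→((t→t)→(e→t))) combines with jarn of type t: type ((t→t)→(e→t)).

((t→t)→(e→t))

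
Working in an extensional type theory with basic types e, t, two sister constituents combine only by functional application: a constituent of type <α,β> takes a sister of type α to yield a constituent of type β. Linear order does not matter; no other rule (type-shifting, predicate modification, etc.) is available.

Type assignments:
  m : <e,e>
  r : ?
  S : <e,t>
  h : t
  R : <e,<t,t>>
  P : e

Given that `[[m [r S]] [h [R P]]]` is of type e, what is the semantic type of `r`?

<<e,t>,<<e,e>,<t,e>>>

For [[m [r S]] [h [R P]]] to have type e with [h [R P]] of type t, [m [r S]] must be the function: [m [r S]] : <t,e>.
For [m [r S]] to have type <t,e> with m of type <e,e>, [r S] must be the function: [r S] : <<e,e>,<t,e>>.
For [r S] to have type <<e,e>,<t,e>> with S of type <e,t>, r must be the function: r : <<e,t>,<<e,e>,<t,e>>>.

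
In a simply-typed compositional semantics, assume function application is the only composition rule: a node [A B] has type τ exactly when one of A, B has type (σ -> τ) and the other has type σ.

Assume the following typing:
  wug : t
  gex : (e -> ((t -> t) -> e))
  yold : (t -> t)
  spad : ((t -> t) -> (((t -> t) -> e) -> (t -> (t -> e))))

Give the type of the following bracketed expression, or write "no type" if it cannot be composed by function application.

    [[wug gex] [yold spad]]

[wug gex]: t and (e -> ((t -> t) -> e)) cannot combine by function application — type clash.

no type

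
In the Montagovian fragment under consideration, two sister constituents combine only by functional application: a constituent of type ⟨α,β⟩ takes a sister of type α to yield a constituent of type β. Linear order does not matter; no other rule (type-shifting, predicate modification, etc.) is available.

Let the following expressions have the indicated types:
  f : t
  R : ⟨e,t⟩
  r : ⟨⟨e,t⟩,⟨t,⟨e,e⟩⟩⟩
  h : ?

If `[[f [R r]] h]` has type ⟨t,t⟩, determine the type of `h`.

At [[f [R r]] h] (required: ⟨t,t⟩): [f [R r]] is ⟨e,e⟩, which is not a function with range ⟨t,t⟩; hence h is the functor — type ⟨⟨e,e⟩,⟨t,t⟩⟩.

⟨⟨e,e⟩,⟨t,t⟩⟩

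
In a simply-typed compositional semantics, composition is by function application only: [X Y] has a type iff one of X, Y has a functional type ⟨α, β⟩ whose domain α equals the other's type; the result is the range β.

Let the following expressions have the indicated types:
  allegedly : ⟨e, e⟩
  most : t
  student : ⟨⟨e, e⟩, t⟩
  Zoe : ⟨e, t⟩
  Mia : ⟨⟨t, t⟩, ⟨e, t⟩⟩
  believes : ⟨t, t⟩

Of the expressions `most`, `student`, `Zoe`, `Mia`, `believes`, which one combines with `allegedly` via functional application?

student

most : t — allegedly needs e; most needs nothing (atomic); neither fits.
student — combines: student : ⟨⟨e, e⟩, t⟩ takes allegedly : ⟨e, e⟩ as argument, giving t.
Zoe : ⟨e, t⟩ — allegedly needs e; Zoe needs e; neither fits.
Mia : ⟨⟨t, t⟩, ⟨e, t⟩⟩ — allegedly needs e; Mia needs ⟨t, t⟩; neither fits.
believes : ⟨t, t⟩ — allegedly needs e; believes needs t; neither fits.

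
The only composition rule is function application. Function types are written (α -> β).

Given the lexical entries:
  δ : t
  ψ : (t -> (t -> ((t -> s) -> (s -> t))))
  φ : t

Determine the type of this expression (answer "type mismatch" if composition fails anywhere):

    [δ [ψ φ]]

((t -> s) -> (s -> t))

[ψ φ]: ψ is (t -> (t -> ((t -> s) -> (s -> t)))), φ is t; result (t -> ((t -> s) -> (s -> t))).
[δ [ψ φ]]: [ψ φ] is (t -> ((t -> s) -> (s -> t))), δ is t; result ((t -> s) -> (s -> t)).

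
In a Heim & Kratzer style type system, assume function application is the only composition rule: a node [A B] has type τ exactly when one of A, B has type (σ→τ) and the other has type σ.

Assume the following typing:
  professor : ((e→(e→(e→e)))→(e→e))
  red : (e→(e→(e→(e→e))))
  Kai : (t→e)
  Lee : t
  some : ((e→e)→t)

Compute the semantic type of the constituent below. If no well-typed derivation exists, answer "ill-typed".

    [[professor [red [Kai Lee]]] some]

[Kai Lee]: Kai is (t→e), Lee is t; result e.
[red [Kai Lee]]: red is (e→(e→(e→(e→e)))), [Kai Lee] is e; result (e→(e→(e→e))).
[professor [red [Kai Lee]]]: professor is ((e→(e→(e→e)))→(e→e)), [red [Kai Lee]] is (e→(e→(e→e))); result (e→e).
[[professor [red [Kai Lee]]] some]: some is ((e→e)→t), [professor [red [Kai Lee]]] is (e→e); result t.

t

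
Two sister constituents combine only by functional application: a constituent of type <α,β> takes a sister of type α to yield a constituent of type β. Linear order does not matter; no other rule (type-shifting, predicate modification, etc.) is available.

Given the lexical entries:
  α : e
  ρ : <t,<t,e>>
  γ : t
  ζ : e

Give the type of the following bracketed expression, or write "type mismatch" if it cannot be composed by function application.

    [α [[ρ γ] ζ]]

At [ρ γ], ρ : <t,<t,e>> takes γ : t, giving <t,e>.
[[ρ γ] ζ]: <t,e> with e — neither is a function whose domain matches the other; composition fails here.

type mismatch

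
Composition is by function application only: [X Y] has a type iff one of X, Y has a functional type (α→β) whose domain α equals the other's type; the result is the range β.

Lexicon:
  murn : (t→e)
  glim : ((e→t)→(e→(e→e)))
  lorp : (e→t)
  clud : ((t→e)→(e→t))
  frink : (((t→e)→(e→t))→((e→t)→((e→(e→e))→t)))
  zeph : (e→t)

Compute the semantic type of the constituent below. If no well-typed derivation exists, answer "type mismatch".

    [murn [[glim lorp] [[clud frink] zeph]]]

e

[glim lorp]: glim is ((e→t)→(e→(e→e))), lorp is (e→t); result (e→(e→e)).
[clud frink]: frink is (((t→e)→(e→t))→((e→t)→((e→(e→e))→t))), clud is ((t→e)→(e→t)); result ((e→t)→((e→(e→e))→t)).
[[clud frink] zeph]: [clud frink] is ((e→t)→((e→(e→e))→t)), zeph is (e→t); result ((e→(e→e))→t).
[[glim lorp] [[clud frink] zeph]]: [[clud frink] zeph] is ((e→(e→e))→t), [glim lorp] is (e→(e→e)); result t.
[murn [[glim lorp] [[clud frink] zeph]]]: murn is (t→e), [[glim lorp] [[clud frink] zeph]] is t; result e.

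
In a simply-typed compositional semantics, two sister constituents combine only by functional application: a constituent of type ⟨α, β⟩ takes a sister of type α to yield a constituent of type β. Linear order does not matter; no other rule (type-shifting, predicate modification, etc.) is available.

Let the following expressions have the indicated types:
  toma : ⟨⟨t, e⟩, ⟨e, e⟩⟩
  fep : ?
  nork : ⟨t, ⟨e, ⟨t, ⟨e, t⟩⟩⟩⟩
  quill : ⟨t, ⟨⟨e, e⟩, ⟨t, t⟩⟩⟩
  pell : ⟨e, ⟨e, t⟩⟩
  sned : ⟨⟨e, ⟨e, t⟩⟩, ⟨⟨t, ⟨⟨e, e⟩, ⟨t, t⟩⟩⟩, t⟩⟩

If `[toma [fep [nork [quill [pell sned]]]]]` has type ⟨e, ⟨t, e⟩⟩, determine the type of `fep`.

For [toma [fep [nork [quill [pell sned]]]]] to have type ⟨e, ⟨t, e⟩⟩ with toma of type ⟨⟨t, e⟩, ⟨e, e⟩⟩, [fep [nork [quill [pell sned]]]] must be the function: [fep [nork [quill [pell sned]]]] : ⟨⟨⟨t, e⟩, ⟨e, e⟩⟩, ⟨e, ⟨t, e⟩⟩⟩.
For [fep [nork [quill [pell sned]]]] to have type ⟨⟨⟨t, e⟩, ⟨e, e⟩⟩, ⟨e, ⟨t, e⟩⟩⟩ with [nork [quill [pell sned]]] of type ⟨e, ⟨t, ⟨e, t⟩⟩⟩, fep must be the function: fep : ⟨⟨e, ⟨t, ⟨e, t⟩⟩⟩, ⟨⟨⟨t, e⟩, ⟨e, e⟩⟩, ⟨e, ⟨t, e⟩⟩⟩⟩.

⟨⟨e, ⟨t, ⟨e, t⟩⟩⟩, ⟨⟨⟨t, e⟩, ⟨e, e⟩⟩, ⟨e, ⟨t, e⟩⟩⟩⟩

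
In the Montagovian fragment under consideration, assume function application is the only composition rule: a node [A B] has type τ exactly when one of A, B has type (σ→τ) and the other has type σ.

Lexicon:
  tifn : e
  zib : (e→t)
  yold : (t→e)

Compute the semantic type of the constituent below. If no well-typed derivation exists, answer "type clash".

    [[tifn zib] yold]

e

[tifn zib] — zib of type (e→t) combines with tifn of type e: type t.
[[tifn zib] yold] — yold of type (t→e) combines with [tifn zib] of type t: type e.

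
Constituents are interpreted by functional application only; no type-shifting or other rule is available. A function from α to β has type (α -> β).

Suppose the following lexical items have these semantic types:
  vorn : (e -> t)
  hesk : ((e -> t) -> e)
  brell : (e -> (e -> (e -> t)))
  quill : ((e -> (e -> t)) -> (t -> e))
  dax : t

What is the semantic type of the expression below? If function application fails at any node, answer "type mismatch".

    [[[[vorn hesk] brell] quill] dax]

e

[vorn hesk]: hesk is ((e -> t) -> e), vorn is (e -> t); result e.
[[vorn hesk] brell]: brell is (e -> (e -> (e -> t))), [vorn hesk] is e; result (e -> (e -> t)).
[[[vorn hesk] brell] quill]: quill is ((e -> (e -> t)) -> (t -> e)), [[vorn hesk] brell] is (e -> (e -> t)); result (t -> e).
[[[[vorn hesk] brell] quill] dax]: [[[vorn hesk] brell] quill] is (t -> e), dax is t; result e.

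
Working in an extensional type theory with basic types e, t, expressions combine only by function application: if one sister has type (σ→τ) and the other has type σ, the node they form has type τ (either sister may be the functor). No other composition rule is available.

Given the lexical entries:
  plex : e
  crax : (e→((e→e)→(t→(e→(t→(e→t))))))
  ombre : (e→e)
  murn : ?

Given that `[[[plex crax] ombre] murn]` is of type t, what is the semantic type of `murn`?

[[[plex crax] ombre] murn] is required to be t. [[plex crax] ombre] : (t→(e→(t→(e→t)))) cannot yield t as functor, so murn : ((t→(e→(t→(e→t))))→t).

((t→(e→(t→(e→t))))→t)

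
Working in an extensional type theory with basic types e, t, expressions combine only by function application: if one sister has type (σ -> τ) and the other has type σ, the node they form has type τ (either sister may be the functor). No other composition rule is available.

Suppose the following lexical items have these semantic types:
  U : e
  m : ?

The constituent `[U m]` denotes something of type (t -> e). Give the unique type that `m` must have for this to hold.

[U m] is required to be (t -> e). U : e cannot yield (t -> e) as functor, so m : (e -> (t -> e)).

(e -> (t -> e))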